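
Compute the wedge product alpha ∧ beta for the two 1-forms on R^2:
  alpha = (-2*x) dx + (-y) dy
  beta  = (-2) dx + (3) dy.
alpha ∧ beta = (-6*x - 2*y) dx ∧ dy

Distribute the wedge, using dx_i ∧ dx_j = -dx_j ∧ dx_i and dx_i ∧ dx_i = 0. For each pair (i, j) with i < j, the coefficient of dx_i ∧ dx_j in alpha ∧ beta is (alpha_i * beta_j - alpha_j * beta_i). Collecting: alpha ∧ beta = (-6*x - 2*y) dx ∧ dy.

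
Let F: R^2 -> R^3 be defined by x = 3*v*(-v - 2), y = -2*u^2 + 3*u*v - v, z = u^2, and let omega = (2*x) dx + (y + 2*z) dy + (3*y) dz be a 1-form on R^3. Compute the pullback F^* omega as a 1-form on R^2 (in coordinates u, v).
F^* omega = (-12*u^3 + 6*u^2*v + 9*u*v^2 - 2*u*v - 3*v^2) du + (v*(9*u^2 - 6*u + 36*v^2 + 108*v + 73)) dv

Using F^*(f dg) = (f ∘ F) d(g ∘ F), substitute each coordinate x_i by F_i(u, v) in f_i, and replace dx_i by d F_i = (∂F_i/∂u) du + (∂F_i/∂v) dv.
  For the x component: f_1(F) = 6*v*(-v - 2); d F_1 = (0) du + (-6*v - 6) dv
  For the y component: f_2(F) = v*(3*u - 1); d F_2 = (-4*u + 3*v) du + (3*u - 1) dv
  For the z component: f_3(F) = -6*u^2 + 9*u*v - 3*v; d F_3 = (2*u) du + (0) dv
Combining and collecting du, dv coefficients:
  coeff of du: -12*u^3 + 6*u^2*v + 9*u*v^2 - 2*u*v - 3*v^2
  coeff of dv: v*(9*u^2 - 6*u + 36*v^2 + 108*v + 73)
F^* omega = (-12*u^3 + 6*u^2*v + 9*u*v^2 - 2*u*v - 3*v^2) du + (v*(9*u^2 - 6*u + 36*v^2 + 108*v + 73)) dv.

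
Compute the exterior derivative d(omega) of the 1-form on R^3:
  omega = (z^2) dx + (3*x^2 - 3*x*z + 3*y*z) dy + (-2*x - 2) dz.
d(omega) = (6*x - 3*z) dx ∧ dy + (-2*z - 2) dx ∧ dz + (3*x - 3*y) dy ∧ dz

For a 1-form omega = sum_i f_i dx_i, the exterior derivative is
  d(omega) = sum_{i < j} (∂f_j/∂x_i - ∂f_i/∂x_j) dx_i ∧ dx_j.
  coefficient of dx ∧ dy: ∂f_2/∂x - ∂f_1/∂y = ∂(3*x^2 - 3*x*z + 3*y*z)/∂x - ∂(z^2)/∂y = 6*x - 3*z
  coefficient of dx ∧ dz: ∂f_3/∂x - ∂f_1/∂z = ∂(-2*x - 2)/∂x - ∂(z^2)/∂z = -2*z - 2
  coefficient of dy ∧ dz: ∂f_3/∂y - ∂f_2/∂z = ∂(-2*x - 2)/∂y - ∂(3*x^2 - 3*x*z + 3*y*z)/∂z = 3*x - 3*y
Assembling: d(omega) = (6*x - 3*z) dx ∧ dy + (-2*z - 2) dx ∧ dz + (3*x - 3*y) dy ∧ dz.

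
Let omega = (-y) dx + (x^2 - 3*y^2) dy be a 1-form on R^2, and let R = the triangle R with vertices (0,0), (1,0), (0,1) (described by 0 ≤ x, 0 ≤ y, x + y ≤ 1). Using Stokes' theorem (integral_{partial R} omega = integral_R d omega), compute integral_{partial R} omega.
integral_(partial R) omega = 5/6

Stokes: integral_partial_R omega = integral_R d omega with d omega = (∂Q/∂x - ∂P/∂y) dx ∧ dy.
  ∂Q/∂x = 2*x
  ∂P/∂y = -1
  integrand = ∂Q/∂x - ∂P/∂y = 2*x + 1.
Integrating over R: integral_0^1 integral_0^{1-x} (2*x + 1) dy dx = 5/6.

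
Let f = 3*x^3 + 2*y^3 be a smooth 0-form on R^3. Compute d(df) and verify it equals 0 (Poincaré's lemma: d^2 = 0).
d(df) = 0

Step 1: df = sum_i (∂f/∂x_i) dx_i = (9*x^2) dx + (6*y^2) dy + (0) dz.
Step 2: Apply d again. Using the 1-form formula, the coefficient of dx ∧ dy in d(df) is ∂^2 f/∂x ∂y - ∂^2 f/∂y ∂x = (0) - (0) = 0 (equality of mixed partials for smooth f).
Similarly for dx ∧ dz and dy ∧ dz — all coefficients vanish. So d(df) = 0.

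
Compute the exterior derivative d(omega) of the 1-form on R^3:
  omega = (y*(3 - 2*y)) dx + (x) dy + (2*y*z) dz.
d(omega) = (4*y - 2) dx ∧ dy + (2*z) dy ∧ dz

For a 1-form omega = sum_i f_i dx_i, the exterior derivative is
  d(omega) = sum_{i < j} (∂f_j/∂x_i - ∂f_i/∂x_j) dx_i ∧ dx_j.
  coefficient of dx ∧ dy: ∂f_2/∂x - ∂f_1/∂y = ∂(x)/∂x - ∂(y*(3 - 2*y))/∂y = 4*y - 2
  coefficient of dy ∧ dz: ∂f_3/∂y - ∂f_2/∂z = ∂(2*y*z)/∂y - ∂(x)/∂z = 2*z
Assembling: d(omega) = (4*y - 2) dx ∧ dy + (2*z) dy ∧ dz.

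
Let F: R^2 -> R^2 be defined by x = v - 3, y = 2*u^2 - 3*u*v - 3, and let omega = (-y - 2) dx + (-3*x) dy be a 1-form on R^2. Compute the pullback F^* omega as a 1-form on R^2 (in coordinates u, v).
F^* omega = (-12*u*v + 36*u + 9*v^2 - 27*v) du + (-2*u^2 + 12*u*v - 27*u + 1) dv

Using F^*(f dg) = (f ∘ F) d(g ∘ F), substitute each coordinate x_i by F_i(u, v) in f_i, and replace dx_i by d F_i = (∂F_i/∂u) du + (∂F_i/∂v) dv.
  For the x component: f_1(F) = -2*u^2 + 3*u*v + 1; d F_1 = (0) du + (1) dv
  For the y component: f_2(F) = 9 - 3*v; d F_2 = (4*u - 3*v) du + (-3*u) dv
Combining and collecting du, dv coefficients:
  coeff of du: -12*u*v + 36*u + 9*v^2 - 27*v
  coeff of dv: -2*u^2 + 12*u*v - 27*u + 1
F^* omega = (-12*u*v + 36*u + 9*v^2 - 27*v) du + (-2*u^2 + 12*u*v - 27*u + 1) dv.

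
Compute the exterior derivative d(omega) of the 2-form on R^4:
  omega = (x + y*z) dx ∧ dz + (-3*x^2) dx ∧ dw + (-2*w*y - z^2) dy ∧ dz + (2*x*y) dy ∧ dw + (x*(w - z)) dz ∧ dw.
d(omega) = (-z) dx ∧ dy ∧ dz + (-2*y) dy ∧ dz ∧ dw + (2*y) dx ∧ dy ∧ dw + (w - z) dx ∧ dz ∧ dw

For a 2-form omega = sum_{i<j} g_{ij} dx_i ∧ dx_j, the exterior derivative is
  d(omega) = sum_{i<j} d(g_{ij}) ∧ dx_i ∧ dx_j = sum_{i<j, k} (∂g_{ij}/∂x_k) dx_k ∧ dx_i ∧ dx_j.
Expand each term, using dx_k ∧ dx_i ∧ dx_j = sgn(permutation) dx_{(a)} ∧ dx_{(b)} ∧ dx_{(c)} with (a < b < c) sorted:
  d(x + y*z) includes (∂/∂y)(x + y*z) dy = (z) dy, which multiplied by dx ∧ dz gives (-z) dx ∧ dy ∧ dz
  d(-2*w*y - z^2) includes (∂/∂w)(-2*w*y - z^2) dw = (-2*y) dw, which multiplied by dy ∧ dz gives (-2*y) dy ∧ dz ∧ dw
  d(2*x*y) includes (∂/∂x)(2*x*y) dx = (2*y) dx, which multiplied by dy ∧ dw gives (2*y) dx ∧ dy ∧ dw
  d(x*(w - z)) includes (∂/∂x)(x*(w - z)) dx = (w - z) dx, which multiplied by dz ∧ dw gives (w - z) dx ∧ dz ∧ dw
Collecting like 3-forms: d(omega) = (-z) dx ∧ dy ∧ dz + (-2*y) dy ∧ dz ∧ dw + (2*y) dx ∧ dy ∧ dw + (w - z) dx ∧ dz ∧ dw.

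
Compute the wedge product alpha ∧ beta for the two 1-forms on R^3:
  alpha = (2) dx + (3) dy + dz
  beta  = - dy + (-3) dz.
alpha ∧ beta = (-2) dx ∧ dy + (-6) dx ∧ dz + (-8) dy ∧ dz

Distribute the wedge, using dx_i ∧ dx_j = -dx_j ∧ dx_i and dx_i ∧ dx_i = 0. For each pair (i, j) with i < j, the coefficient of dx_i ∧ dx_j in alpha ∧ beta is (alpha_i * beta_j - alpha_j * beta_i). Collecting: alpha ∧ beta = (-2) dx ∧ dy + (-6) dx ∧ dz + (-8) dy ∧ dz.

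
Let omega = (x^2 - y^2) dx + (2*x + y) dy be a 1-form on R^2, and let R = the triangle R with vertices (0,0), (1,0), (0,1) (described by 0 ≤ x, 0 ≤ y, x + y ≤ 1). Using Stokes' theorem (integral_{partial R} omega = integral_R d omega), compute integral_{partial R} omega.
integral_(partial R) omega = 4/3

Stokes: integral_partial_R omega = integral_R d omega with d omega = (∂Q/∂x - ∂P/∂y) dx ∧ dy.
  ∂Q/∂x = 2
  ∂P/∂y = -2*y
  integrand = ∂Q/∂x - ∂P/∂y = 2*y + 2.
Integrating over R: integral_0^1 integral_0^{1-x} (2*y + 2) dy dx = 4/3.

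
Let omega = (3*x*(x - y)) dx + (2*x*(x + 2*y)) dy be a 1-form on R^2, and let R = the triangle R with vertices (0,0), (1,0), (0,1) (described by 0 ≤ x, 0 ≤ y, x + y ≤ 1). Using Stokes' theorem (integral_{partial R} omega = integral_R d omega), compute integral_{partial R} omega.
integral_(partial R) omega = 11/6

Stokes: integral_partial_R omega = integral_R d omega with d omega = (∂Q/∂x - ∂P/∂y) dx ∧ dy.
  ∂Q/∂x = 4*x + 4*y
  ∂P/∂y = -3*x
  integrand = ∂Q/∂x - ∂P/∂y = 7*x + 4*y.
Integrating over R: integral_0^1 integral_0^{1-x} (7*x + 4*y) dy dx = 11/6.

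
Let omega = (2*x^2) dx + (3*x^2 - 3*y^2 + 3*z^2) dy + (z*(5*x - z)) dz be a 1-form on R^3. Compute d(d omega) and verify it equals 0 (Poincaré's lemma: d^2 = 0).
d(d omega) = 0

Step 1: d omega = sum_{i<j} (∂f_j/∂x_i - ∂f_i/∂x_j) dx_i ∧ dx_j:
  coeff of dx ∧ dy: 6*x
  coeff of dx ∧ dz: 5*z
  coeff of dy ∧ dz: -6*z
Step 2: Apply d again to each 2-form coefficient. The only possible 3-form in R^3 is dx ∧ dy ∧ dz, with coefficient
  ∂(coeff of dy∧dz)/∂x - ∂(coeff of dx∧dz)/∂y + ∂(coeff of dx∧dy)/∂z
  = ∂/∂x (-6*z) - ∂/∂y (5*z) + ∂/∂z (6*x).
Each of these terms simplifies to sums of mixed partials that cancel in pairs. The result is 0 (by equality of mixed partials for smooth functions — Schwarz / Clairaut).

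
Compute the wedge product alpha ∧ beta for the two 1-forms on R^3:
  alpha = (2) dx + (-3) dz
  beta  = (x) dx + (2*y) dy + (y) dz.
alpha ∧ beta = (4*y) dx ∧ dy + (3*x + 2*y) dx ∧ dz + (6*y) dy ∧ dz

Distribute the wedge, using dx_i ∧ dx_j = -dx_j ∧ dx_i and dx_i ∧ dx_i = 0. For each pair (i, j) with i < j, the coefficient of dx_i ∧ dx_j in alpha ∧ beta is (alpha_i * beta_j - alpha_j * beta_i). Collecting: alpha ∧ beta = (4*y) dx ∧ dy + (3*x + 2*y) dx ∧ dz + (6*y) dy ∧ dz.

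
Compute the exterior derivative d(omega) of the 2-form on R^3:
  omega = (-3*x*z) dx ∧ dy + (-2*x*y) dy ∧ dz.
d(omega) = (-3*x - 2*y) dx ∧ dy ∧ dz

For a 2-form omega = sum_{i<j} g_{ij} dx_i ∧ dx_j, the exterior derivative is
  d(omega) = sum_{i<j} d(g_{ij}) ∧ dx_i ∧ dx_j = sum_{i<j, k} (∂g_{ij}/∂x_k) dx_k ∧ dx_i ∧ dx_j.
Expand each term, using dx_k ∧ dx_i ∧ dx_j = sgn(permutation) dx_{(a)} ∧ dx_{(b)} ∧ dx_{(c)} with (a < b < c) sorted:
  d(-3*x*z) includes (∂/∂z)(-3*x*z) dz = (-3*x) dz, which multiplied by dx ∧ dy gives (-3*x) dx ∧ dy ∧ dz
  d(-2*x*y) includes (∂/∂x)(-2*x*y) dx = (-2*y) dx, which multiplied by dy ∧ dz gives (-2*y) dx ∧ dy ∧ dz
Collecting like 3-forms: d(omega) = (-3*x - 2*y) dx ∧ dy ∧ dz.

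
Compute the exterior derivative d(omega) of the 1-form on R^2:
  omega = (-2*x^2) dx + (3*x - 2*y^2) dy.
d(omega) = (3) dx ∧ dy

For a 1-form omega = sum_i f_i dx_i, the exterior derivative is
  d(omega) = sum_{i < j} (∂f_j/∂x_i - ∂f_i/∂x_j) dx_i ∧ dx_j.
  coefficient of dx ∧ dy: ∂f_2/∂x - ∂f_1/∂y = ∂(3*x - 2*y^2)/∂x - ∂(-2*x^2)/∂y = 3
Assembling: d(omega) = (3) dx ∧ dy.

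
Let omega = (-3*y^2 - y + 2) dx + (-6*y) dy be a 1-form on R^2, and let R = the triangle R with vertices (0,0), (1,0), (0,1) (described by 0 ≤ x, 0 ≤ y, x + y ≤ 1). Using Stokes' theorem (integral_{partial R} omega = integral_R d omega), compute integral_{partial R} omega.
integral_(partial R) omega = 3/2

Stokes: integral_partial_R omega = integral_R d omega with d omega = (∂Q/∂x - ∂P/∂y) dx ∧ dy.
  ∂Q/∂x = 0
  ∂P/∂y = -6*y - 1
  integrand = ∂Q/∂x - ∂P/∂y = 6*y + 1.
Integrating over R: integral_0^1 integral_0^{1-x} (6*y + 1) dy dx = 3/2.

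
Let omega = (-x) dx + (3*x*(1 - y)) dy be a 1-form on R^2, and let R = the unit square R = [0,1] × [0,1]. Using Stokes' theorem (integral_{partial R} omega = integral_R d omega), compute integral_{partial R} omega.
integral_(partial R) omega = 3/2

Stokes: integral_partial_R omega = integral_R d omega with d omega = (∂Q/∂x - ∂P/∂y) dx ∧ dy.
  ∂Q/∂x = 3 - 3*y
  ∂P/∂y = 0
  integrand = ∂Q/∂x - ∂P/∂y = 3 - 3*y.
Integrating over R: integral_0^1 integral_0^1 (3 - 3*y) dx dy = 3/2.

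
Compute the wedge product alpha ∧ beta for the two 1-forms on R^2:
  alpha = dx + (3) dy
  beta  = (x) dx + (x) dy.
alpha ∧ beta = (-2*x) dx ∧ dy

Distribute the wedge, using dx_i ∧ dx_j = -dx_j ∧ dx_i and dx_i ∧ dx_i = 0. For each pair (i, j) with i < j, the coefficient of dx_i ∧ dx_j in alpha ∧ beta is (alpha_i * beta_j - alpha_j * beta_i). Collecting: alpha ∧ beta = (-2*x) dx ∧ dy.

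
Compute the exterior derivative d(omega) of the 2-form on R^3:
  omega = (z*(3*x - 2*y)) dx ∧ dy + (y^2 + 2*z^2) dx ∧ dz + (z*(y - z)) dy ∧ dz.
d(omega) = (3*x - 4*y) dx ∧ dy ∧ dz

For a 2-form omega = sum_{i<j} g_{ij} dx_i ∧ dx_j, the exterior derivative is
  d(omega) = sum_{i<j} d(g_{ij}) ∧ dx_i ∧ dx_j = sum_{i<j, k} (∂g_{ij}/∂x_k) dx_k ∧ dx_i ∧ dx_j.
Expand each term, using dx_k ∧ dx_i ∧ dx_j = sgn(permutation) dx_{(a)} ∧ dx_{(b)} ∧ dx_{(c)} with (a < b < c) sorted:
  d(z*(3*x - 2*y)) includes (∂/∂z)(z*(3*x - 2*y)) dz = (3*x - 2*y) dz, which multiplied by dx ∧ dy gives (3*x - 2*y) dx ∧ dy ∧ dz
  d(y^2 + 2*z^2) includes (∂/∂y)(y^2 + 2*z^2) dy = (2*y) dy, which multiplied by dx ∧ dz gives (-2*y) dx ∧ dy ∧ dz
Collecting like 3-forms: d(omega) = (3*x - 4*y) dx ∧ dy ∧ dz.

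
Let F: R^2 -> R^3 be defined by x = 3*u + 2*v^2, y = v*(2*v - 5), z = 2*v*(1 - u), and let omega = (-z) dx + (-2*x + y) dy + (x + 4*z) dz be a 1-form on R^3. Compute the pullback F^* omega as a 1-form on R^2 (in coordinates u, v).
F^* omega = (2*v*(8*u*v - 2*v^2 - 8*v - 3)) du + (16*u^2*v - 6*u^2 + 4*u*v^2 - 56*u*v + 36*u - 8*v^3 - 14*v^2 + 41*v) dv

Using F^*(f dg) = (f ∘ F) d(g ∘ F), substitute each coordinate x_i by F_i(u, v) in f_i, and replace dx_i by d F_i = (∂F_i/∂u) du + (∂F_i/∂v) dv.
  For the x component: f_1(F) = 2*v*(u - 1); d F_1 = (3) du + (4*v) dv
  For the y component: f_2(F) = -6*u - 2*v^2 - 5*v; d F_2 = (0) du + (4*v - 5) dv
  For the z component: f_3(F) = -8*u*v + 3*u + 2*v^2 + 8*v; d F_3 = (-2*v) du + (2 - 2*u) dv
Combining and collecting du, dv coefficients:
  coeff of du: 2*v*(8*u*v - 2*v^2 - 8*v - 3)
  coeff of dv: 16*u^2*v - 6*u^2 + 4*u*v^2 - 56*u*v + 36*u - 8*v^3 - 14*v^2 + 41*v
F^* omega = (2*v*(8*u*v - 2*v^2 - 8*v - 3)) du + (16*u^2*v - 6*u^2 + 4*u*v^2 - 56*u*v + 36*u - 8*v^3 - 14*v^2 + 41*v) dv.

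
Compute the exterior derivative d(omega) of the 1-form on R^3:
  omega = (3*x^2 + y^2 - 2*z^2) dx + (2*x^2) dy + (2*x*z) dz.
d(omega) = (4*x - 2*y) dx ∧ dy + (6*z) dx ∧ dz

For a 1-form omega = sum_i f_i dx_i, the exterior derivative is
  d(omega) = sum_{i < j} (∂f_j/∂x_i - ∂f_i/∂x_j) dx_i ∧ dx_j.
  coefficient of dx ∧ dy: ∂f_2/∂x - ∂f_1/∂y = ∂(2*x^2)/∂x - ∂(3*x^2 + y^2 - 2*z^2)/∂y = 4*x - 2*y
  coefficient of dx ∧ dz: ∂f_3/∂x - ∂f_1/∂z = ∂(2*x*z)/∂x - ∂(3*x^2 + y^2 - 2*z^2)/∂z = 6*z
Assembling: d(omega) = (4*x - 2*y) dx ∧ dy + (6*z) dx ∧ dz.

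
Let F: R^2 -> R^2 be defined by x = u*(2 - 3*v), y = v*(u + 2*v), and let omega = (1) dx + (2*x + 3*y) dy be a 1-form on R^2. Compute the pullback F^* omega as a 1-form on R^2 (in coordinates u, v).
F^* omega = (-3*u*v^2 + 4*u*v + 6*v^3 - 3*v + 2) du + (-3*u^2*v + 4*u^2 - 6*u*v^2 + 16*u*v - 3*u + 24*v^3) dv

Using F^*(f dg) = (f ∘ F) d(g ∘ F), substitute each coordinate x_i by F_i(u, v) in f_i, and replace dx_i by d F_i = (∂F_i/∂u) du + (∂F_i/∂v) dv.
  For the x component: f_1(F) = 1; d F_1 = (2 - 3*v) du + (-3*u) dv
  For the y component: f_2(F) = -3*u*v + 4*u + 6*v^2; d F_2 = (v) du + (u + 4*v) dv
Combining and collecting du, dv coefficients:
  coeff of du: -3*u*v^2 + 4*u*v + 6*v^3 - 3*v + 2
  coeff of dv: -3*u^2*v + 4*u^2 - 6*u*v^2 + 16*u*v - 3*u + 24*v^3
F^* omega = (-3*u*v^2 + 4*u*v + 6*v^3 - 3*v + 2) du + (-3*u^2*v + 4*u^2 - 6*u*v^2 + 16*u*v - 3*u + 24*v^3) dv.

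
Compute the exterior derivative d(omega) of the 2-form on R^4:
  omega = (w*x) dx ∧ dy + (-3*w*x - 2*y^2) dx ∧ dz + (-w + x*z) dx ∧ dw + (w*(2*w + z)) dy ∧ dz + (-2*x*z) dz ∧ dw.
d(omega) = (x) dx ∧ dy ∧ dw + (4*y) dx ∧ dy ∧ dz + (-4*x - 2*z) dx ∧ dz ∧ dw + (4*w + z) dy ∧ dz ∧ dw

For a 2-form omega = sum_{i<j} g_{ij} dx_i ∧ dx_j, the exterior derivative is
  d(omega) = sum_{i<j} d(g_{ij}) ∧ dx_i ∧ dx_j = sum_{i<j, k} (∂g_{ij}/∂x_k) dx_k ∧ dx_i ∧ dx_j.
Expand each term, using dx_k ∧ dx_i ∧ dx_j = sgn(permutation) dx_{(a)} ∧ dx_{(b)} ∧ dx_{(c)} with (a < b < c) sorted:
  d(w*x) includes (∂/∂w)(w*x) dw = (x) dw, which multiplied by dx ∧ dy gives (x) dx ∧ dy ∧ dw
  d(-3*w*x - 2*y^2) includes (∂/∂y)(-3*w*x - 2*y^2) dy = (-4*y) dy, which multiplied by dx ∧ dz gives (4*y) dx ∧ dy ∧ dz
  d(-3*w*x - 2*y^2) includes (∂/∂w)(-3*w*x - 2*y^2) dw = (-3*x) dw, which multiplied by dx ∧ dz gives (-3*x) dx ∧ dz ∧ dw
  d(-w + x*z) includes (∂/∂z)(-w + x*z) dz = (x) dz, which multiplied by dx ∧ dw gives (-x) dx ∧ dz ∧ dw
  d(w*(2*w + z)) includes (∂/∂w)(w*(2*w + z)) dw = (4*w + z) dw, which multiplied by dy ∧ dz gives (4*w + z) dy ∧ dz ∧ dw
  d(-2*x*z) includes (∂/∂x)(-2*x*z) dx = (-2*z) dx, which multiplied by dz ∧ dw gives (-2*z) dx ∧ dz ∧ dw
Collecting like 3-forms: d(omega) = (x) dx ∧ dy ∧ dw + (4*y) dx ∧ dy ∧ dz + (-4*x - 2*z) dx ∧ dz ∧ dw + (4*w + z) dy ∧ dz ∧ dw.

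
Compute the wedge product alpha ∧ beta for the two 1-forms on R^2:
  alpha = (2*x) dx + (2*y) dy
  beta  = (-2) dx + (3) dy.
alpha ∧ beta = (6*x + 4*y) dx ∧ dy

Distribute the wedge, using dx_i ∧ dx_j = -dx_j ∧ dx_i and dx_i ∧ dx_i = 0. For each pair (i, j) with i < j, the coefficient of dx_i ∧ dx_j in alpha ∧ beta is (alpha_i * beta_j - alpha_j * beta_i). Collecting: alpha ∧ beta = (6*x + 4*y) dx ∧ dy.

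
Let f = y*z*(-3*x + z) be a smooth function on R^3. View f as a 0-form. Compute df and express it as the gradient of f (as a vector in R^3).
df = (-3*y*z) dx + (z*(-3*x + z)) dy + (y*(-3*x + 2*z)) dz; grad f = (-3*y*z, z*(-3*x + z), y*(-3*x + 2*z))

For a 0-form f, d f = (∂f/∂x) dx + (∂f/∂y) dy + (∂f/∂z) dz. The components of the vector representation are exactly the entries of grad f in Cartesian coordinates:
  ∂f/∂x = -3*y*z
  ∂f/∂y = z*(-3*x + z)
  ∂f/∂z = y*(-3*x + 2*z).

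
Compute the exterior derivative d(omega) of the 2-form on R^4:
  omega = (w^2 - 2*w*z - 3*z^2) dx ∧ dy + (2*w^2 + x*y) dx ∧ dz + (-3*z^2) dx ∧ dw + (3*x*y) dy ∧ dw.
d(omega) = (-2*w - x - 6*z) dx ∧ dy ∧ dz + (2*w + 3*y - 2*z) dx ∧ dy ∧ dw + (4*w + 6*z) dx ∧ dz ∧ dw

For a 2-form omega = sum_{i<j} g_{ij} dx_i ∧ dx_j, the exterior derivative is
  d(omega) = sum_{i<j} d(g_{ij}) ∧ dx_i ∧ dx_j = sum_{i<j, k} (∂g_{ij}/∂x_k) dx_k ∧ dx_i ∧ dx_j.
Expand each term, using dx_k ∧ dx_i ∧ dx_j = sgn(permutation) dx_{(a)} ∧ dx_{(b)} ∧ dx_{(c)} with (a < b < c) sorted:
  d(w^2 - 2*w*z - 3*z^2) includes (∂/∂z)(w^2 - 2*w*z - 3*z^2) dz = (-2*w - 6*z) dz, which multiplied by dx ∧ dy gives (-2*w - 6*z) dx ∧ dy ∧ dz
  d(w^2 - 2*w*z - 3*z^2) includes (∂/∂w)(w^2 - 2*w*z - 3*z^2) dw = (2*w - 2*z) dw, which multiplied by dx ∧ dy gives (2*w - 2*z) dx ∧ dy ∧ dw
  d(2*w^2 + x*y) includes (∂/∂y)(2*w^2 + x*y) dy = (x) dy, which multiplied by dx ∧ dz gives (-x) dx ∧ dy ∧ dz
  d(2*w^2 + x*y) includes (∂/∂w)(2*w^2 + x*y) dw = (4*w) dw, which multiplied by dx ∧ dz gives (4*w) dx ∧ dz ∧ dw
  d(-3*z^2) includes (∂/∂z)(-3*z^2) dz = (-6*z) dz, which multiplied by dx ∧ dw gives (6*z) dx ∧ dz ∧ dw
  d(3*x*y) includes (∂/∂x)(3*x*y) dx = (3*y) dx, which multiplied by dy ∧ dw gives (3*y) dx ∧ dy ∧ dw
Collecting like 3-forms: d(omega) = (-2*w - x - 6*z) dx ∧ dy ∧ dz + (2*w + 3*y - 2*z) dx ∧ dy ∧ dw + (4*w + 6*z) dx ∧ dz ∧ dw.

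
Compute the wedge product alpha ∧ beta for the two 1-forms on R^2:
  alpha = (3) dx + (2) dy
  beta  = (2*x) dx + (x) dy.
alpha ∧ beta = (-x) dx ∧ dy

Distribute the wedge, using dx_i ∧ dx_j = -dx_j ∧ dx_i and dx_i ∧ dx_i = 0. For each pair (i, j) with i < j, the coefficient of dx_i ∧ dx_j in alpha ∧ beta is (alpha_i * beta_j - alpha_j * beta_i). Collecting: alpha ∧ beta = (-x) dx ∧ dy.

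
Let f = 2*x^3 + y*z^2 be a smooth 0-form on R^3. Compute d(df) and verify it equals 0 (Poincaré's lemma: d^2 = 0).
d(df) = 0

Step 1: df = sum_i (∂f/∂x_i) dx_i = (6*x^2) dx + (z^2) dy + (2*y*z) dz.
Step 2: Apply d again. Using the 1-form formula, the coefficient of dx ∧ dy in d(df) is ∂^2 f/∂x ∂y - ∂^2 f/∂y ∂x = (0) - (0) = 0 (equality of mixed partials for smooth f).
Similarly for dx ∧ dz and dy ∧ dz — all coefficients vanish. So d(df) = 0.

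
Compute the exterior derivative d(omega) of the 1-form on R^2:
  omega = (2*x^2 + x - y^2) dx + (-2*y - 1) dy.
d(omega) = (2*y) dx ∧ dy

For a 1-form omega = sum_i f_i dx_i, the exterior derivative is
  d(omega) = sum_{i < j} (∂f_j/∂x_i - ∂f_i/∂x_j) dx_i ∧ dx_j.
  coefficient of dx ∧ dy: ∂f_2/∂x - ∂f_1/∂y = ∂(-2*y - 1)/∂x - ∂(2*x^2 + x - y^2)/∂y = 2*y
Assembling: d(omega) = (2*y) dx ∧ dy.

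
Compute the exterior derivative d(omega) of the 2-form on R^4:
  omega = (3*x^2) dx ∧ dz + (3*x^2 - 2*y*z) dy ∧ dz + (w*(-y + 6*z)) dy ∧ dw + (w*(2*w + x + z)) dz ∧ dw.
d(omega) = (6*x) dx ∧ dy ∧ dz + (-6*w) dy ∧ dz ∧ dw + (w) dx ∧ dz ∧ dw

For a 2-form omega = sum_{i<j} g_{ij} dx_i ∧ dx_j, the exterior derivative is
  d(omega) = sum_{i<j} d(g_{ij}) ∧ dx_i ∧ dx_j = sum_{i<j, k} (∂g_{ij}/∂x_k) dx_k ∧ dx_i ∧ dx_j.
Expand each term, using dx_k ∧ dx_i ∧ dx_j = sgn(permutation) dx_{(a)} ∧ dx_{(b)} ∧ dx_{(c)} with (a < b < c) sorted:
  d(3*x^2 - 2*y*z) includes (∂/∂x)(3*x^2 - 2*y*z) dx = (6*x) dx, which multiplied by dy ∧ dz gives (6*x) dx ∧ dy ∧ dz
  d(w*(-y + 6*z)) includes (∂/∂z)(w*(-y + 6*z)) dz = (6*w) dz, which multiplied by dy ∧ dw gives (-6*w) dy ∧ dz ∧ dw
  d(w*(2*w + x + z)) includes (∂/∂x)(w*(2*w + x + z)) dx = (w) dx, which multiplied by dz ∧ dw gives (w) dx ∧ dz ∧ dw
Collecting like 3-forms: d(omega) = (6*x) dx ∧ dy ∧ dz + (-6*w) dy ∧ dz ∧ dw + (w) dx ∧ dz ∧ dw.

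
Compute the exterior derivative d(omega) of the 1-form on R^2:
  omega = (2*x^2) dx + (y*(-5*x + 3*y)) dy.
d(omega) = (-5*y) dx ∧ dy

For a 1-form omega = sum_i f_i dx_i, the exterior derivative is
  d(omega) = sum_{i < j} (∂f_j/∂x_i - ∂f_i/∂x_j) dx_i ∧ dx_j.
  coefficient of dx ∧ dy: ∂f_2/∂x - ∂f_1/∂y = ∂(y*(-5*x + 3*y))/∂x - ∂(2*x^2)/∂y = -5*y
Assembling: d(omega) = (-5*y) dx ∧ dy.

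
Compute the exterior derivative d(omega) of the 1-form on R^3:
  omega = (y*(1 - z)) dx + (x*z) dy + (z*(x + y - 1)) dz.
d(omega) = (2*z - 1) dx ∧ dy + (y + z) dx ∧ dz + (-x + z) dy ∧ dz

For a 1-form omega = sum_i f_i dx_i, the exterior derivative is
  d(omega) = sum_{i < j} (∂f_j/∂x_i - ∂f_i/∂x_j) dx_i ∧ dx_j.
  coefficient of dx ∧ dy: ∂f_2/∂x - ∂f_1/∂y = ∂(x*z)/∂x - ∂(y*(1 - z))/∂y = 2*z - 1
  coefficient of dx ∧ dz: ∂f_3/∂x - ∂f_1/∂z = ∂(z*(x + y - 1))/∂x - ∂(y*(1 - z))/∂z = y + z
  coefficient of dy ∧ dz: ∂f_3/∂y - ∂f_2/∂z = ∂(z*(x + y - 1))/∂y - ∂(x*z)/∂z = -x + z
Assembling: d(omega) = (2*z - 1) dx ∧ dy + (y + z) dx ∧ dz + (-x + z) dy ∧ dz.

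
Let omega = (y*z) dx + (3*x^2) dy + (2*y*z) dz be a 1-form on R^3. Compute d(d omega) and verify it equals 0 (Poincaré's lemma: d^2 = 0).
d(d omega) = 0

Step 1: d omega = sum_{i<j} (∂f_j/∂x_i - ∂f_i/∂x_j) dx_i ∧ dx_j:
  coeff of dx ∧ dy: 6*x - z
  coeff of dx ∧ dz: -y
  coeff of dy ∧ dz: 2*z
Step 2: Apply d again to each 2-form coefficient. The only possible 3-form in R^3 is dx ∧ dy ∧ dz, with coefficient
  ∂(coeff of dy∧dz)/∂x - ∂(coeff of dx∧dz)/∂y + ∂(coeff of dx∧dy)/∂z
  = ∂/∂x (2*z) - ∂/∂y (-y) + ∂/∂z (6*x - z).
Each of these terms simplifies to sums of mixed partials that cancel in pairs. The result is 0 (by equality of mixed partials for smooth functions — Schwarz / Clairaut).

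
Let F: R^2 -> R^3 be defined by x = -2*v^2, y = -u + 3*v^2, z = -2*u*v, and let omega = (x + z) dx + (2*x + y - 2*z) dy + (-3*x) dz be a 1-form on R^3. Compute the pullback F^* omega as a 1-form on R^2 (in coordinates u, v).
F^* omega = (-4*u*v + u - 12*v^3 + v^2) du + (2*v*(10*u*v - 3*u + v^2)) dv

Using F^*(f dg) = (f ∘ F) d(g ∘ F), substitute each coordinate x_i by F_i(u, v) in f_i, and replace dx_i by d F_i = (∂F_i/∂u) du + (∂F_i/∂v) dv.
  For the x component: f_1(F) = 2*v*(-u - v); d F_1 = (0) du + (-4*v) dv
  For the y component: f_2(F) = 4*u*v - u - v^2; d F_2 = (-1) du + (6*v) dv
  For the z component: f_3(F) = 6*v^2; d F_3 = (-2*v) du + (-2*u) dv
Combining and collecting du, dv coefficients:
  coeff of du: -4*u*v + u - 12*v^3 + v^2
  coeff of dv: 2*v*(10*u*v - 3*u + v^2)
F^* omega = (-4*u*v + u - 12*v^3 + v^2) du + (2*v*(10*u*v - 3*u + v^2)) dv.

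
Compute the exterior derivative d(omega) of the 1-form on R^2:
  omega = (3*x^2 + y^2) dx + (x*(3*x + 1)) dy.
d(omega) = (6*x - 2*y + 1) dx ∧ dy

For a 1-form omega = sum_i f_i dx_i, the exterior derivative is
  d(omega) = sum_{i < j} (∂f_j/∂x_i - ∂f_i/∂x_j) dx_i ∧ dx_j.
  coefficient of dx ∧ dy: ∂f_2/∂x - ∂f_1/∂y = ∂(x*(3*x + 1))/∂x - ∂(3*x^2 + y^2)/∂y = 6*x - 2*y + 1
Assembling: d(omega) = (6*x - 2*y + 1) dx ∧ dy.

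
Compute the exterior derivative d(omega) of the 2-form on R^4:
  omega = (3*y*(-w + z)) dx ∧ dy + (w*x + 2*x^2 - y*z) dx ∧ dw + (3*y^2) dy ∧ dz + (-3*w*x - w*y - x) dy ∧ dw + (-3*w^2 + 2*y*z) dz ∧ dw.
d(omega) = (3*y) dx ∧ dy ∧ dz + (-3*w - 3*y + z - 1) dx ∧ dy ∧ dw + (y) dx ∧ dz ∧ dw + (2*z) dy ∧ dz ∧ dw

For a 2-form omega = sum_{i<j} g_{ij} dx_i ∧ dx_j, the exterior derivative is
  d(omega) = sum_{i<j} d(g_{ij}) ∧ dx_i ∧ dx_j = sum_{i<j, k} (∂g_{ij}/∂x_k) dx_k ∧ dx_i ∧ dx_j.
Expand each term, using dx_k ∧ dx_i ∧ dx_j = sgn(permutation) dx_{(a)} ∧ dx_{(b)} ∧ dx_{(c)} with (a < b < c) sorted:
  d(3*y*(-w + z)) includes (∂/∂z)(3*y*(-w + z)) dz = (3*y) dz, which multiplied by dx ∧ dy gives (3*y) dx ∧ dy ∧ dz
  d(3*y*(-w + z)) includes (∂/∂w)(3*y*(-w + z)) dw = (-3*y) dw, which multiplied by dx ∧ dy gives (-3*y) dx ∧ dy ∧ dw
  d(w*x + 2*x^2 - y*z) includes (∂/∂y)(w*x + 2*x^2 - y*z) dy = (-z) dy, which multiplied by dx ∧ dw gives (z) dx ∧ dy ∧ dw
  d(w*x + 2*x^2 - y*z) includes (∂/∂z)(w*x + 2*x^2 - y*z) dz = (-y) dz, which multiplied by dx ∧ dw gives (y) dx ∧ dz ∧ dw
  d(-3*w*x - w*y - x) includes (∂/∂x)(-3*w*x - w*y - x) dx = (-3*w - 1) dx, which multiplied by dy ∧ dw gives (-3*w - 1) dx ∧ dy ∧ dw
  d(-3*w^2 + 2*y*z) includes (∂/∂y)(-3*w^2 + 2*y*z) dy = (2*z) dy, which multiplied by dz ∧ dw gives (2*z) dy ∧ dz ∧ dw
Collecting like 3-forms: d(omega) = (3*y) dx ∧ dy ∧ dz + (-3*w - 3*y + z - 1) dx ∧ dy ∧ dw + (y) dx ∧ dz ∧ dw + (2*z) dy ∧ dz ∧ dw.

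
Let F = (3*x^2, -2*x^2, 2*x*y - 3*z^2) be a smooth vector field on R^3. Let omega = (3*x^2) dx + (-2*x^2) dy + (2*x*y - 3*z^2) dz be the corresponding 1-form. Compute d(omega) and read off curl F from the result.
d(omega) = (2*x) dy ∧ dz + (-2*y) dz ∧ dx + (-4*x) dx ∧ dy; curl F = (2*x, -2*y, -4*x)

d omega = sum_{i<j} (∂f_j/∂x_i - ∂f_i/∂x_j) dx_i ∧ dx_j. Under the identification (dy ∧ dz, dz ∧ dx, dx ∧ dy) ↔ (e_x, e_y, e_z), the coefficients are exactly the components of curl F. Compute:
  ∂R/∂y - ∂Q/∂z = (2*x) - (0) = 2*x
  ∂P/∂z - ∂R/∂x = (0) - (2*y) = -2*y
  ∂Q/∂x - ∂P/∂y = (-4*x) - (0) = -4*x.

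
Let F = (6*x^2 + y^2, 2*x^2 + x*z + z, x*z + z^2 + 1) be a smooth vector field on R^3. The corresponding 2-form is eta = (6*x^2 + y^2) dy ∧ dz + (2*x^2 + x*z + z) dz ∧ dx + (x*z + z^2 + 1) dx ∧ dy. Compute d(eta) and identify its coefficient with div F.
d(eta) = (13*x + 2*z) dx ∧ dy ∧ dz; div F = 13*x + 2*z

For a 2-form in R^3 of the form above, applying d gives a 3-form with coefficient ∂P/∂x + ∂Q/∂y + ∂R/∂z:
  ∂P/∂x = 12*x
  ∂Q/∂y = 0
  ∂R/∂z = x + 2*z
Sum = 13*x + 2*z, which is exactly div F.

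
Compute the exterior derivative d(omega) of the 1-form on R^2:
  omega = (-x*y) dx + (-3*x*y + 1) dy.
d(omega) = (x - 3*y) dx ∧ dy

For a 1-form omega = sum_i f_i dx_i, the exterior derivative is
  d(omega) = sum_{i < j} (∂f_j/∂x_i - ∂f_i/∂x_j) dx_i ∧ dx_j.
  coefficient of dx ∧ dy: ∂f_2/∂x - ∂f_1/∂y = ∂(-3*x*y + 1)/∂x - ∂(-x*y)/∂y = x - 3*y
Assembling: d(omega) = (x - 3*y) dx ∧ dy.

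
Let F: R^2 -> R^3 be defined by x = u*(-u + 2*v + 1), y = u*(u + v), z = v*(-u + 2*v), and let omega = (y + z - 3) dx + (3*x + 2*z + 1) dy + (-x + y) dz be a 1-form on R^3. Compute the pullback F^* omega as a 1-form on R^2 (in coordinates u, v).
F^* omega = (-8*u^3 + 5*u^2*v + 7*u^2 + 9*u*v^2 + 4*u*v + 8*u + 8*v^3 + 2*v^2 - 5*v - 3) du + (u*(-3*u^2 + 13*u*v + 4*u + 4*v^2 - 4*v - 5)) dv

Using F^*(f dg) = (f ∘ F) d(g ∘ F), substitute each coordinate x_i by F_i(u, v) in f_i, and replace dx_i by d F_i = (∂F_i/∂u) du + (∂F_i/∂v) dv.
  For the x component: f_1(F) = u^2 + 2*v^2 - 3; d F_1 = (-2*u + 2*v + 1) du + (2*u) dv
  For the y component: f_2(F) = -3*u^2 + 4*u*v + 3*u + 4*v^2 + 1; d F_2 = (2*u + v) du + (u) dv
  For the z component: f_3(F) = u*(2*u - v - 1); d F_3 = (-v) du + (-u + 4*v) dv
Combining and collecting du, dv coefficients:
  coeff of du: -8*u^3 + 5*u^2*v + 7*u^2 + 9*u*v^2 + 4*u*v + 8*u + 8*v^3 + 2*v^2 - 5*v - 3
  coeff of dv: u*(-3*u^2 + 13*u*v + 4*u + 4*v^2 - 4*v - 5)
F^* omega = (-8*u^3 + 5*u^2*v + 7*u^2 + 9*u*v^2 + 4*u*v + 8*u + 8*v^3 + 2*v^2 - 5*v - 3) du + (u*(-3*u^2 + 13*u*v + 4*u + 4*v^2 - 4*v - 5)) dv.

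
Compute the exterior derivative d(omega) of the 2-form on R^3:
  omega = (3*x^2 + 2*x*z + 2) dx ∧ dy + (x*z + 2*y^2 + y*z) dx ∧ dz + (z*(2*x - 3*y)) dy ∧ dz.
d(omega) = (2*x - 4*y + z) dx ∧ dy ∧ dz

For a 2-form omega = sum_{i<j} g_{ij} dx_i ∧ dx_j, the exterior derivative is
  d(omega) = sum_{i<j} d(g_{ij}) ∧ dx_i ∧ dx_j = sum_{i<j, k} (∂g_{ij}/∂x_k) dx_k ∧ dx_i ∧ dx_j.
Expand each term, using dx_k ∧ dx_i ∧ dx_j = sgn(permutation) dx_{(a)} ∧ dx_{(b)} ∧ dx_{(c)} with (a < b < c) sorted:
  d(3*x^2 + 2*x*z + 2) includes (∂/∂z)(3*x^2 + 2*x*z + 2) dz = (2*x) dz, which multiplied by dx ∧ dy gives (2*x) dx ∧ dy ∧ dz
  d(x*z + 2*y^2 + y*z) includes (∂/∂y)(x*z + 2*y^2 + y*z) dy = (4*y + z) dy, which multiplied by dx ∧ dz gives (-4*y - z) dx ∧ dy ∧ dz
  d(z*(2*x - 3*y)) includes (∂/∂x)(z*(2*x - 3*y)) dx = (2*z) dx, which multiplied by dy ∧ dz gives (2*z) dx ∧ dy ∧ dz
Collecting like 3-forms: d(omega) = (2*x - 4*y + z) dx ∧ dy ∧ dz.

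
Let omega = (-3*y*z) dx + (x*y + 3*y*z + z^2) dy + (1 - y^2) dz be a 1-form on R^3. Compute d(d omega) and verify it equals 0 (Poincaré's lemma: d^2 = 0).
d(d omega) = 0

Step 1: d omega = sum_{i<j} (∂f_j/∂x_i - ∂f_i/∂x_j) dx_i ∧ dx_j:
  coeff of dx ∧ dy: y + 3*z
  coeff of dx ∧ dz: 3*y
  coeff of dy ∧ dz: -5*y - 2*z
Step 2: Apply d again to each 2-form coefficient. The only possible 3-form in R^3 is dx ∧ dy ∧ dz, with coefficient
  ∂(coeff of dy∧dz)/∂x - ∂(coeff of dx∧dz)/∂y + ∂(coeff of dx∧dy)/∂z
  = ∂/∂x (-5*y - 2*z) - ∂/∂y (3*y) + ∂/∂z (y + 3*z).
Each of these terms simplifies to sums of mixed partials that cancel in pairs. The result is 0 (by equality of mixed partials for smooth functions — Schwarz / Clairaut).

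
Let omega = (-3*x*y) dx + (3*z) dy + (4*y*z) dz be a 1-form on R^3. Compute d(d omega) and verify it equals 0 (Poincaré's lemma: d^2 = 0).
d(d omega) = 0

Step 1: d omega = sum_{i<j} (∂f_j/∂x_i - ∂f_i/∂x_j) dx_i ∧ dx_j:
  coeff of dx ∧ dy: 3*x
  coeff of dx ∧ dz: 0
  coeff of dy ∧ dz: 4*z - 3
Step 2: Apply d again to each 2-form coefficient. The only possible 3-form in R^3 is dx ∧ dy ∧ dz, with coefficient
  ∂(coeff of dy∧dz)/∂x - ∂(coeff of dx∧dz)/∂y + ∂(coeff of dx∧dy)/∂z
  = ∂/∂x (4*z - 3) - ∂/∂y (0) + ∂/∂z (3*x).
Each of these terms simplifies to sums of mixed partials that cancel in pairs. The result is 0 (by equality of mixed partials for smooth functions — Schwarz / Clairaut).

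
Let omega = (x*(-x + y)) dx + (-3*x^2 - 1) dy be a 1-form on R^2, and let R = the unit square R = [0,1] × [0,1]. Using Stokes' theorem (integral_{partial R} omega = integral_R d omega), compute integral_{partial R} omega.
integral_(partial R) omega = -7/2

Stokes: integral_partial_R omega = integral_R d omega with d omega = (∂Q/∂x - ∂P/∂y) dx ∧ dy.
  ∂Q/∂x = -6*x
  ∂P/∂y = x
  integrand = ∂Q/∂x - ∂P/∂y = -7*x.
Integrating over R: integral_0^1 integral_0^1 (-7*x) dx dy = -7/2.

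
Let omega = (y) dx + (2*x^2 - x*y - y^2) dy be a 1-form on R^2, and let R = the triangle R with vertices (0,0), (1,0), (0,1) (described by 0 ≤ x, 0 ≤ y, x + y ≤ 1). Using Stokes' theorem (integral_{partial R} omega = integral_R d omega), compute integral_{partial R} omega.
integral_(partial R) omega = 0

Stokes: integral_partial_R omega = integral_R d omega with d omega = (∂Q/∂x - ∂P/∂y) dx ∧ dy.
  ∂Q/∂x = 4*x - y
  ∂P/∂y = 1
  integrand = ∂Q/∂x - ∂P/∂y = 4*x - y - 1.
Integrating over R: integral_0^1 integral_0^{1-x} (4*x - y - 1) dy dx = 0.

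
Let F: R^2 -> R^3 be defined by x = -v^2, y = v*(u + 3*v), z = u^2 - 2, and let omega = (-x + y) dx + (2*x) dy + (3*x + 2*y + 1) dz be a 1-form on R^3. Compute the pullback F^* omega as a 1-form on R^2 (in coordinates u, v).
F^* omega = (4*u^2*v + 6*u*v^2 + 2*u - 2*v^3) du + (4*v^2*(-u - 5*v)) dv

Using F^*(f dg) = (f ∘ F) d(g ∘ F), substitute each coordinate x_i by F_i(u, v) in f_i, and replace dx_i by d F_i = (∂F_i/∂u) du + (∂F_i/∂v) dv.
  For the x component: f_1(F) = v*(u + 4*v); d F_1 = (0) du + (-2*v) dv
  For the y component: f_2(F) = -2*v^2; d F_2 = (v) du + (u + 6*v) dv
  For the z component: f_3(F) = 2*u*v + 3*v^2 + 1; d F_3 = (2*u) du + (0) dv
Combining and collecting du, dv coefficients:
  coeff of du: 4*u^2*v + 6*u*v^2 + 2*u - 2*v^3
  coeff of dv: 4*v^2*(-u - 5*v)
F^* omega = (4*u^2*v + 6*u*v^2 + 2*u - 2*v^3) du + (4*v^2*(-u - 5*v)) dv.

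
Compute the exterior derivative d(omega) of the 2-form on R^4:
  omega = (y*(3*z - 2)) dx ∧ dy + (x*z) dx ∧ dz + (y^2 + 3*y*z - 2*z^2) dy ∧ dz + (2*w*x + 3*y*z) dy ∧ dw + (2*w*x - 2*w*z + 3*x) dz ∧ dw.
d(omega) = (3*y) dx ∧ dy ∧ dz + (2*w) dx ∧ dy ∧ dw + (-3*y) dy ∧ dz ∧ dw + (2*w + 3) dx ∧ dz ∧ dw

For a 2-form omega = sum_{i<j} g_{ij} dx_i ∧ dx_j, the exterior derivative is
  d(omega) = sum_{i<j} d(g_{ij}) ∧ dx_i ∧ dx_j = sum_{i<j, k} (∂g_{ij}/∂x_k) dx_k ∧ dx_i ∧ dx_j.
Expand each term, using dx_k ∧ dx_i ∧ dx_j = sgn(permutation) dx_{(a)} ∧ dx_{(b)} ∧ dx_{(c)} with (a < b < c) sorted:
  d(y*(3*z - 2)) includes (∂/∂z)(y*(3*z - 2)) dz = (3*y) dz, which multiplied by dx ∧ dy gives (3*y) dx ∧ dy ∧ dz
  d(2*w*x + 3*y*z) includes (∂/∂x)(2*w*x + 3*y*z) dx = (2*w) dx, which multiplied by dy ∧ dw gives (2*w) dx ∧ dy ∧ dw
  d(2*w*x + 3*y*z) includes (∂/∂z)(2*w*x + 3*y*z) dz = (3*y) dz, which multiplied by dy ∧ dw gives (-3*y) dy ∧ dz ∧ dw
  d(2*w*x - 2*w*z + 3*x) includes (∂/∂x)(2*w*x - 2*w*z + 3*x) dx = (2*w + 3) dx, which multiplied by dz ∧ dw gives (2*w + 3) dx ∧ dz ∧ dw
Collecting like 3-forms: d(omega) = (3*y) dx ∧ dy ∧ dz + (2*w) dx ∧ dy ∧ dw + (-3*y) dy ∧ dz ∧ dw + (2*w + 3) dx ∧ dz ∧ dw.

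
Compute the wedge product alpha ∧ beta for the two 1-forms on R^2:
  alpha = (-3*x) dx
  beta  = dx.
alpha ∧ beta = 0

Distribute the wedge, using dx_i ∧ dx_j = -dx_j ∧ dx_i and dx_i ∧ dx_i = 0. For each pair (i, j) with i < j, the coefficient of dx_i ∧ dx_j in alpha ∧ beta is (alpha_i * beta_j - alpha_j * beta_i). Collecting: alpha ∧ beta = 0.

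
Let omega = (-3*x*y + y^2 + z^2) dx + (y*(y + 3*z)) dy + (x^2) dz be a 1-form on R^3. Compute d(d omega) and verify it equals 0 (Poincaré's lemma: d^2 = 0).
d(d omega) = 0

Step 1: d omega = sum_{i<j} (∂f_j/∂x_i - ∂f_i/∂x_j) dx_i ∧ dx_j:
  coeff of dx ∧ dy: 3*x - 2*y
  coeff of dx ∧ dz: 2*x - 2*z
  coeff of dy ∧ dz: -3*y
Step 2: Apply d again to each 2-form coefficient. The only possible 3-form in R^3 is dx ∧ dy ∧ dz, with coefficient
  ∂(coeff of dy∧dz)/∂x - ∂(coeff of dx∧dz)/∂y + ∂(coeff of dx∧dy)/∂z
  = ∂/∂x (-3*y) - ∂/∂y (2*x - 2*z) + ∂/∂z (3*x - 2*y).
Each of these terms simplifies to sums of mixed partials that cancel in pairs. The result is 0 (by equality of mixed partials for smooth functions — Schwarz / Clairaut).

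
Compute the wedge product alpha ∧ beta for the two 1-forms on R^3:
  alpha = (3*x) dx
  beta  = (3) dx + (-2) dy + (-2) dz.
alpha ∧ beta = (-6*x) dx ∧ dy + (-6*x) dx ∧ dz

Distribute the wedge, using dx_i ∧ dx_j = -dx_j ∧ dx_i and dx_i ∧ dx_i = 0. For each pair (i, j) with i < j, the coefficient of dx_i ∧ dx_j in alpha ∧ beta is (alpha_i * beta_j - alpha_j * beta_i). Collecting: alpha ∧ beta = (-6*x) dx ∧ dy + (-6*x) dx ∧ dz.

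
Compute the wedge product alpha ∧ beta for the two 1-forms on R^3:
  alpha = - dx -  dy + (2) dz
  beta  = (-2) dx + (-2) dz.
alpha ∧ beta = (6) dx ∧ dz + (-2) dx ∧ dy + (2) dy ∧ dz

Distribute the wedge, using dx_i ∧ dx_j = -dx_j ∧ dx_i and dx_i ∧ dx_i = 0. For each pair (i, j) with i < j, the coefficient of dx_i ∧ dx_j in alpha ∧ beta is (alpha_i * beta_j - alpha_j * beta_i). Collecting: alpha ∧ beta = (6) dx ∧ dz + (-2) dx ∧ dy + (2) dy ∧ dz.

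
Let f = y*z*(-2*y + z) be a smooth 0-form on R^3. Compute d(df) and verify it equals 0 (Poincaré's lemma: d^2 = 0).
d(df) = 0

Step 1: df = sum_i (∂f/∂x_i) dx_i = (0) dx + (z*(-4*y + z)) dy + (2*y*(-y + z)) dz.
Step 2: Apply d again. Using the 1-form formula, the coefficient of dx ∧ dy in d(df) is ∂^2 f/∂x ∂y - ∂^2 f/∂y ∂x = (0) - (0) = 0 (equality of mixed partials for smooth f).
Similarly for dx ∧ dz and dy ∧ dz — all coefficients vanish. So d(df) = 0.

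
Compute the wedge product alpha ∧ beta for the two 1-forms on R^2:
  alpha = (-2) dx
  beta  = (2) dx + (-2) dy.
alpha ∧ beta = (4) dx ∧ dy

Distribute the wedge, using dx_i ∧ dx_j = -dx_j ∧ dx_i and dx_i ∧ dx_i = 0. For each pair (i, j) with i < j, the coefficient of dx_i ∧ dx_j in alpha ∧ beta is (alpha_i * beta_j - alpha_j * beta_i). Collecting: alpha ∧ beta = (4) dx ∧ dy.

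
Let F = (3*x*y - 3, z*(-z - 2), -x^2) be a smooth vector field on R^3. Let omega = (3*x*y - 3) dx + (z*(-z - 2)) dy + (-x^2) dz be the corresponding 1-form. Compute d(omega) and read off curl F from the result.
d(omega) = (2*z + 2) dy ∧ dz + (2*x) dz ∧ dx + (-3*x) dx ∧ dy; curl F = (2*z + 2, 2*x, -3*x)

d omega = sum_{i<j} (∂f_j/∂x_i - ∂f_i/∂x_j) dx_i ∧ dx_j. Under the identification (dy ∧ dz, dz ∧ dx, dx ∧ dy) ↔ (e_x, e_y, e_z), the coefficients are exactly the components of curl F. Compute:
  ∂R/∂y - ∂Q/∂z = (0) - (-2*z - 2) = 2*z + 2
  ∂P/∂z - ∂R/∂x = (0) - (-2*x) = 2*x
  ∂Q/∂x - ∂P/∂y = (0) - (3*x) = -3*x.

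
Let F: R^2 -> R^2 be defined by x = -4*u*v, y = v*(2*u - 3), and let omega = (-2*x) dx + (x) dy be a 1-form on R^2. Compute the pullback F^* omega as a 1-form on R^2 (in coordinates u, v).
F^* omega = (-40*u*v^2) du + (4*u*v*(3 - 10*u)) dv

Using F^*(f dg) = (f ∘ F) d(g ∘ F), substitute each coordinate x_i by F_i(u, v) in f_i, and replace dx_i by d F_i = (∂F_i/∂u) du + (∂F_i/∂v) dv.
  For the x component: f_1(F) = 8*u*v; d F_1 = (-4*v) du + (-4*u) dv
  For the y component: f_2(F) = -4*u*v; d F_2 = (2*v) du + (2*u - 3) dv
Combining and collecting du, dv coefficients:
  coeff of du: -40*u*v^2
  coeff of dv: 4*u*v*(3 - 10*u)
F^* omega = (-40*u*v^2) du + (4*u*v*(3 - 10*u)) dv.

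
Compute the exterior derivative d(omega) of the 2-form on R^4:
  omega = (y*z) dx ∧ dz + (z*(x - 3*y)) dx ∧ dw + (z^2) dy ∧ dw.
d(omega) = (-z) dx ∧ dy ∧ dz + (3*z) dx ∧ dy ∧ dw + (-x + 3*y) dx ∧ dz ∧ dw + (-2*z) dy ∧ dz ∧ dw

For a 2-form omega = sum_{i<j} g_{ij} dx_i ∧ dx_j, the exterior derivative is
  d(omega) = sum_{i<j} d(g_{ij}) ∧ dx_i ∧ dx_j = sum_{i<j, k} (∂g_{ij}/∂x_k) dx_k ∧ dx_i ∧ dx_j.
Expand each term, using dx_k ∧ dx_i ∧ dx_j = sgn(permutation) dx_{(a)} ∧ dx_{(b)} ∧ dx_{(c)} with (a < b < c) sorted:
  d(y*z) includes (∂/∂y)(y*z) dy = (z) dy, which multiplied by dx ∧ dz gives (-z) dx ∧ dy ∧ dz
  d(z*(x - 3*y)) includes (∂/∂y)(z*(x - 3*y)) dy = (-3*z) dy, which multiplied by dx ∧ dw gives (3*z) dx ∧ dy ∧ dw
  d(z*(x - 3*y)) includes (∂/∂z)(z*(x - 3*y)) dz = (x - 3*y) dz, which multiplied by dx ∧ dw gives (-x + 3*y) dx ∧ dz ∧ dw
  d(z^2) includes (∂/∂z)(z^2) dz = (2*z) dz, which multiplied by dy ∧ dw gives (-2*z) dy ∧ dz ∧ dw
Collecting like 3-forms: d(omega) = (-z) dx ∧ dy ∧ dz + (3*z) dx ∧ dy ∧ dw + (-x + 3*y) dx ∧ dz ∧ dw + (-2*z) dy ∧ dz ∧ dw.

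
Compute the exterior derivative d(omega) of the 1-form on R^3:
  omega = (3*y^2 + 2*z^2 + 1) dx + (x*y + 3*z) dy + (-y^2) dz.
d(omega) = (-5*y) dx ∧ dy + (-4*z) dx ∧ dz + (-2*y - 3) dy ∧ dz

For a 1-form omega = sum_i f_i dx_i, the exterior derivative is
  d(omega) = sum_{i < j} (∂f_j/∂x_i - ∂f_i/∂x_j) dx_i ∧ dx_j.
  coefficient of dx ∧ dy: ∂f_2/∂x - ∂f_1/∂y = ∂(x*y + 3*z)/∂x - ∂(3*y^2 + 2*z^2 + 1)/∂y = -5*y
  coefficient of dx ∧ dz: ∂f_3/∂x - ∂f_1/∂z = ∂(-y^2)/∂x - ∂(3*y^2 + 2*z^2 + 1)/∂z = -4*z
  coefficient of dy ∧ dz: ∂f_3/∂y - ∂f_2/∂z = ∂(-y^2)/∂y - ∂(x*y + 3*z)/∂z = -2*y - 3
Assembling: d(omega) = (-5*y) dx ∧ dy + (-4*z) dx ∧ dz + (-2*y - 3) dy ∧ dz.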